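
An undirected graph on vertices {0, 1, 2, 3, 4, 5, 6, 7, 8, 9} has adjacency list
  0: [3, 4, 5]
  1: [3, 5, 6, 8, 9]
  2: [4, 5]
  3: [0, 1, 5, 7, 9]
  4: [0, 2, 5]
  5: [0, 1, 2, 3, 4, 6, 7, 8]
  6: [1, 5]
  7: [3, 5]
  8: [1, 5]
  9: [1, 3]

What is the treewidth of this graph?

2

A width-2 tree decomposition is:
Bags: B1 = {0, 4, 5}  B2 = {2, 4, 5}  B3 = {0, 3, 5}  B4 = {1, 3, 5}  B5 = {1, 3, 9}  B6 = {3, 5, 7}  B7 = {1, 5, 8}  B8 = {1, 5, 6}
Tree: B1–B2, B1–B3, B3–B4, B4–B5, B4–B6, B4–B7, B4–B8
Every bag has size at most 3, so the width is 3 − 1 = 2 and tw(G) ≤ 2. Conversely, {1, 3, 9} is a clique of size 3, and the vertices of any clique must share a bag in every tree decomposition; so some bag has ≥ 3 vertices and tw(G) ≥ 2. Hence tw(G) = 2 exactly.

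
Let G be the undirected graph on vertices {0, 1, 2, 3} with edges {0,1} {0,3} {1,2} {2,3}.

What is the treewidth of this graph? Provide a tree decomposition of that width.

Treewidth 2.
One such decomposition:
Bags: B1 = {0, 1, 3}  B2 = {1, 2, 3}
Tree: B1–B2

The largest bag has 3 vertices, giving width 2; this decomposition certifies tw(G) ≤ 2. Since 3–0–1–2–3 is a cycle in G, G is not acyclic. Forests are exactly the graphs of treewidth ≤ 1, so tw(G) ≥ 2. Therefore the treewidth is 2.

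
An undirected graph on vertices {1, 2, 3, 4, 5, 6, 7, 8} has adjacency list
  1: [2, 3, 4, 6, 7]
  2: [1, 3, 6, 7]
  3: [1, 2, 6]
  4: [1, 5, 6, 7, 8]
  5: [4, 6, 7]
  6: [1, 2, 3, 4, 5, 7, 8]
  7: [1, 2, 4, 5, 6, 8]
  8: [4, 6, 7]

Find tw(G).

3

A width-3 tree decomposition is:
Bags: B1 = {1, 4, 6, 7}  B2 = {4, 5, 6, 7}  B3 = {1, 2, 6, 7}  B4 = {4, 6, 7, 8}  B5 = {1, 2, 3, 6}
Tree: B1–B2, B1–B3, B1–B4, B3–B5
The largest bag has 4 vertices, giving width 3; this decomposition certifies tw(G) ≤ 3. For the lower bound, the 4 vertices {1, 2, 3, 6} are pairwise adjacent, and any tree decomposition puts a clique entirely inside one bag — forcing width ≥ 3. Therefore the treewidth is 3.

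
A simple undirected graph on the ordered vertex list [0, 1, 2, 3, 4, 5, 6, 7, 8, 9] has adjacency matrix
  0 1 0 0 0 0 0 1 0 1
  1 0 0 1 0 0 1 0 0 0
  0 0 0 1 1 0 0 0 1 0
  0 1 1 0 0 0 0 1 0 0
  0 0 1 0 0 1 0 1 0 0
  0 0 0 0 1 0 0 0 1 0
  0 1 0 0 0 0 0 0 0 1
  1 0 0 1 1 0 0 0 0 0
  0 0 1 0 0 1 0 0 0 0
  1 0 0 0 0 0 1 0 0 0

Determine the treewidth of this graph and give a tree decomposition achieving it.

Every bag has size at most 3, so the width is 3 − 1 = 2 and tw(G) ≤ 2. For the lower bound, G contains the cycle 6–9–0–1–6, so G is not a forest; only forests have treewidth ≤ 1, hence tw(G) ≥ 2. Combining the bounds, tw(G) = 2.

Treewidth 2.
One optimal decomposition is:
Bags: B1 = {1, 6, 9}  B2 = {0, 1, 9}  B3 = {0, 1, 3}  B4 = {0, 3, 7}  B5 = {2, 3, 7}  B6 = {2, 4, 7}  B7 = {2, 4, 8}  B8 = {4, 5, 8}
Tree: B1–B2, B2–B3, B3–B4, B4–B5, B5–B6, B6–B7, B7–B8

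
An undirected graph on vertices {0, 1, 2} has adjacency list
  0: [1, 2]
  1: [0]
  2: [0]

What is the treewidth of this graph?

A width-1 tree decomposition is:
Bags: B1 = {0, 1}  B2 = {0, 2}
Tree: B1–B2
The largest bag has 2 vertices, giving width 1; this decomposition certifies tw(G) ≤ 1. Any graph with an edge has treewidth ≥ 1, and G has the edge 0–1. The upper and lower bounds meet at 1, so that is the treewidth.

1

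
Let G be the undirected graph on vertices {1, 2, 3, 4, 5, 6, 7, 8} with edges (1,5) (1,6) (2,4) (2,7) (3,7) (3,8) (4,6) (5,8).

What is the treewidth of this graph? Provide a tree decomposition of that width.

Treewidth 2.
One optimal decomposition is:
Bags: B1 = {3, 5, 8}  B2 = {3, 5, 7}  B3 = {2, 5, 7}  B4 = {2, 4, 5}  B5 = {4, 5, 6}  B6 = {1, 5, 6}
Tree: B1–B2, B2–B3, B3–B4, B4–B5, B5–B6

Each bag holds 3 vertices, so the decomposition has width 2, which upper-bounds the treewidth. Since 5–8–3–7–2–4–6–1–5 is a cycle in G, G is not acyclic. Forests are exactly the graphs of treewidth ≤ 1, so tw(G) ≥ 2. The upper and lower bounds meet at 2, so that is the treewidth.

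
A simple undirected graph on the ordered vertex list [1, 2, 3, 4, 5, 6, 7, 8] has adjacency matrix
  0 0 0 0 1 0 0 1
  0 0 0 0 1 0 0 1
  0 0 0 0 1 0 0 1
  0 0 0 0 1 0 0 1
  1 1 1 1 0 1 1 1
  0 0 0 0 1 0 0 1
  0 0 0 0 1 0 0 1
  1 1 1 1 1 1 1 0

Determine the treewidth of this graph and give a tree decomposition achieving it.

Every bag has size at most 3, so the width is 3 − 1 = 2 and tw(G) ≤ 2. Conversely, {1, 5, 8} is a clique of size 3, and the vertices of any clique must share a bag in every tree decomposition; so some bag has ≥ 3 vertices and tw(G) ≥ 2. Therefore the treewidth is 2.

Treewidth 2.
One optimal decomposition is:
Bags: B1 = {3, 5, 8}  B2 = {4, 5, 8}  B3 = {1, 5, 8}  B4 = {2, 5, 8}  B5 = {5, 6, 8}  B6 = {5, 7, 8}
Tree: B1–B2, B2–B3, B3–B4, B3–B5, B3–B6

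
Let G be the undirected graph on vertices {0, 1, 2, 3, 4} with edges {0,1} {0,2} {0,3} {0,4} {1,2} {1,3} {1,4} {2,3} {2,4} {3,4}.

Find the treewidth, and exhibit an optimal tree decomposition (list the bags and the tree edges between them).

With just one bag of size 5, the width is 5 − 1 = 4, so tw(G) ≤ 4. On the other hand G contains the 5-clique {0, 1, 2, 3, 4}. A clique must lie in a single bag of any decomposition, so no decomposition can have width below 4. The upper and lower bounds meet at 4, so that is the treewidth.

Treewidth 4.
Bags: B1 = {0, 1, 2, 3, 4}
Tree: (single bag)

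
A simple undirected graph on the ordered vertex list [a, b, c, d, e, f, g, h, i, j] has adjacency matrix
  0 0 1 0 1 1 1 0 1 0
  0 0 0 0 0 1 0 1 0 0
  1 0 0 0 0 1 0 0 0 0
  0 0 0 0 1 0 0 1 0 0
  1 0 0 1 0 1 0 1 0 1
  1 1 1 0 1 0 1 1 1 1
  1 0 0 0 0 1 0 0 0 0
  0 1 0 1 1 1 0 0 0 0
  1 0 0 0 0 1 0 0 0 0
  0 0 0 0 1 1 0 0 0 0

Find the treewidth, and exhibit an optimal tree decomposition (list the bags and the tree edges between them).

Every bag has size at most 3, so the width is 3 − 1 = 2 and tw(G) ≤ 2. Conversely, {d, e, h} is a clique of size 3, and the vertices of any clique must share a bag in every tree decomposition; so some bag has ≥ 3 vertices and tw(G) ≥ 2. The upper and lower bounds meet at 2, so that is the treewidth.

Treewidth 2.
Bags: B1 = {a, e, f}  B2 = {a, c, f}  B3 = {a, f, g}  B4 = {e, f, h}  B5 = {d, e, h}  B6 = {e, f, j}  B7 = {a, f, i}  B8 = {b, f, h}
Tree: B1–B2, B2–B3, B1–B4, B4–B5, B1–B6, B3–B7, B4–B8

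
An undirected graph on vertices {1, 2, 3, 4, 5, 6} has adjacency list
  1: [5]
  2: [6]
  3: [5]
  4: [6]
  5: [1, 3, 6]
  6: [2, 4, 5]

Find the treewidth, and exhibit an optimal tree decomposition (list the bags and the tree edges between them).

Every bag has size at most 2, so the width is 2 − 1 = 1 and tw(G) ≤ 1. Any graph with an edge has treewidth ≥ 1, and G has the edge 5–6. Combining the bounds, tw(G) = 1.

Treewidth 1.
One such decomposition:
Bags: B1 = {5, 6}  B2 = {2, 6}  B3 = {1, 5}  B4 = {4, 6}  B5 = {3, 5}
Tree: B1–B2, B1–B3, B2–B4, B3–B5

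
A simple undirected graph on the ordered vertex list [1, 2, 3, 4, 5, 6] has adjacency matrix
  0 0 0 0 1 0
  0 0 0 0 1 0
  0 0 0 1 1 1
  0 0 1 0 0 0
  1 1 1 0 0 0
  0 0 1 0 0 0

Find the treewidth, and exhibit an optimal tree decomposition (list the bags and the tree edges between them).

Treewidth 1.
Bags: B1 = {3, 4}  B2 = {3, 5}  B3 = {3, 6}  B4 = {2, 5}  B5 = {1, 5}
Tree: B1–B2, B1–B3, B2–B4, B4–B5

The largest bag has 2 vertices, giving width 1; this decomposition certifies tw(G) ≤ 1. Since G has at least one edge (e.g. 3–4), it is not an edgeless graph, so tw(G) ≥ 1. Therefore the treewidth is 1.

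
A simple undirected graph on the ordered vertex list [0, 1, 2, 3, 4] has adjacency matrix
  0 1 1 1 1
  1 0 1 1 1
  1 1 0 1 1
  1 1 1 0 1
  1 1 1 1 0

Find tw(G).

4

A width-4 tree decomposition is:
Bags: B1 = {0, 1, 2, 3, 4}
Tree: (single bag)
A single bag containing all 5 vertices is trivially a valid decomposition of width 4. For the lower bound, the 5 vertices {0, 1, 2, 3, 4} are pairwise adjacent, and any tree decomposition puts a clique entirely inside one bag — forcing width ≥ 4. Combining the bounds, tw(G) = 4.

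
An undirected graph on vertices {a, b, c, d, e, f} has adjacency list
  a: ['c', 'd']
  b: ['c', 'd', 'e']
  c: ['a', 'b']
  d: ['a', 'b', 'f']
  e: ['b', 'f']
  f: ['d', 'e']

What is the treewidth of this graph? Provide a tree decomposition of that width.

Treewidth 2.
Bags: B1 = {a, b, c}  B2 = {a, b, d}  B3 = {b, d, e}  B4 = {d, e, f}
Tree: B1–B2, B2–B3, B3–B4

The largest bag has 3 vertices, giving width 2; this decomposition certifies tw(G) ≤ 2. The edges c–a–d–b–c form a cycle, so G is not a tree and its treewidth is at least 2. Hence tw(G) = 2 exactly.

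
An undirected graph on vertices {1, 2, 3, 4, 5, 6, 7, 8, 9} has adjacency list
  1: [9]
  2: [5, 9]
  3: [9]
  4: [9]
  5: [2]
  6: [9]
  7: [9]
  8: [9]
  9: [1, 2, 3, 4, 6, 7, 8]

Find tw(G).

A width-1 tree decomposition is:
Bags: B1 = {6, 9}  B2 = {7, 9}  B3 = {1, 9}  B4 = {4, 9}  B5 = {2, 9}  B6 = {3, 9}  B7 = {8, 9}  B8 = {2, 5}
Tree: B1–B2, B1–B3, B3–B4, B3–B5, B1–B6, B4–B7, B5–B8
Each bag holds 2 vertices, so the decomposition has width 1, which upper-bounds the treewidth. Since G has at least one edge (e.g. 9–6), it is not an edgeless graph, so tw(G) ≥ 1. The upper and lower bounds meet at 1, so that is the treewidth.

1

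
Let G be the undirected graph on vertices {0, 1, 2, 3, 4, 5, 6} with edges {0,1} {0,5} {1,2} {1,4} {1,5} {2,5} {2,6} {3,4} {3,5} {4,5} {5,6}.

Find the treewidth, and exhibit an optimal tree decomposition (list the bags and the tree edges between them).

The largest bag has 3 vertices, giving width 2; this decomposition certifies tw(G) ≤ 2. Conversely, {0, 1, 5} is a clique of size 3, and the vertices of any clique must share a bag in every tree decomposition; so some bag has ≥ 3 vertices and tw(G) ≥ 2. Hence tw(G) = 2 exactly.

Treewidth 2.
One optimal decomposition is:
Bags: B1 = {1, 2, 5}  B2 = {1, 4, 5}  B3 = {3, 4, 5}  B4 = {2, 5, 6}  B5 = {0, 1, 5}
Tree: B1–B2, B2–B3, B1–B4, B2–B5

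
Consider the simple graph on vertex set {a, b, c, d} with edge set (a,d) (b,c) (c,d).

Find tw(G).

A width-1 tree decomposition is:
Bags: B1 = {b, c}  B2 = {c, d}  B3 = {a, d}
Tree: B1–B2, B2–B3
Each bag holds 2 vertices, so the decomposition has width 1, which upper-bounds the treewidth. Since G has at least one edge (e.g. b–c), it is not an edgeless graph, so tw(G) ≥ 1. Hence tw(G) = 1 exactly.

1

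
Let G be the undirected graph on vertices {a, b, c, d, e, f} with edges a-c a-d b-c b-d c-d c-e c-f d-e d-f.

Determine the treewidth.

A width-2 tree decomposition is:
Bags: B1 = {c, d, f}  B2 = {a, c, d}  B3 = {c, d, e}  B4 = {b, c, d}
Tree: B1–B2, B2–B3, B2–B4
The largest bag has 3 vertices, giving width 2; this decomposition certifies tw(G) ≤ 2. On the other hand G contains the 3-clique {c, d, e}. A clique must lie in a single bag of any decomposition, so no decomposition can have width below 2. Hence tw(G) = 2 exactly.

2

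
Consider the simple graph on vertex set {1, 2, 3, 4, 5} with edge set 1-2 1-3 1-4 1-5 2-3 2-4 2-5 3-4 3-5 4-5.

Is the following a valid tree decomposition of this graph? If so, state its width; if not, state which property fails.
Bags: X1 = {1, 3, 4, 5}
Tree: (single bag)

No — vertex 2 appears in no bag.

A tree decomposition must satisfy three properties: every vertex lies in some bag; for every edge, both endpoints lie together in some bag; and for every vertex, the bags containing it form a connected subtree. Here vertex 2 appears in no bag, so the decomposition is invalid.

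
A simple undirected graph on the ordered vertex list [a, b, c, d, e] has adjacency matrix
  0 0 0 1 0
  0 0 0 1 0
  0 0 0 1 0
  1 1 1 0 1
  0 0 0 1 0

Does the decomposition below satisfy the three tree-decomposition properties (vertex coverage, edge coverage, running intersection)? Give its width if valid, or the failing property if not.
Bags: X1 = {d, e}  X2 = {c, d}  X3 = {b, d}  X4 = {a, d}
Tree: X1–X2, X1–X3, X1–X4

Checking the three conditions: (i) the bags cover all of {a, b, c, d, e}; (ii) for each edge, some bag contains both endpoints; (iii) the bags containing any fixed vertex form a subtree. All hold, so the decomposition is valid with width 2 − 1 = 1.

Yes; width 1.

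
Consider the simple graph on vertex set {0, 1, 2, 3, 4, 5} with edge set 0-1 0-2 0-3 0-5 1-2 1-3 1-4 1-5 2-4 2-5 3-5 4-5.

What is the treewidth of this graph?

3

A width-3 tree decomposition is:
Bags: B1 = {0, 1, 2, 5}  B2 = {1, 2, 4, 5}  B3 = {0, 1, 3, 5}
Tree: B1–B2, B1–B3
The largest bag has 4 vertices, giving width 3; this decomposition certifies tw(G) ≤ 3. For the lower bound, the 4 vertices {0, 1, 2, 5} are pairwise adjacent, and any tree decomposition puts a clique entirely inside one bag — forcing width ≥ 3. The upper and lower bounds meet at 3, so that is the treewidth.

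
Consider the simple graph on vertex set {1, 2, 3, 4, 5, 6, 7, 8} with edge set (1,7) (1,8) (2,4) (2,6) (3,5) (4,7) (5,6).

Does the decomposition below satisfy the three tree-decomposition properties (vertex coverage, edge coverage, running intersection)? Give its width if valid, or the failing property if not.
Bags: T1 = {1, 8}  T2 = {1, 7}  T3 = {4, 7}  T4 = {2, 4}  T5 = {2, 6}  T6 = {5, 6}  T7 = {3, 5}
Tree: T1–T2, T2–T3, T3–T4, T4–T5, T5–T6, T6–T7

Every vertex of G appears in some bag (union = {1, 2, 3, 4, 5, 6, 7, 8}); every edge is covered by a bag; and for each vertex v the set of bags containing v is connected in the bag tree. The decomposition is therefore valid. The largest bag has 2 vertices, so the width is 1.

Yes; width 1.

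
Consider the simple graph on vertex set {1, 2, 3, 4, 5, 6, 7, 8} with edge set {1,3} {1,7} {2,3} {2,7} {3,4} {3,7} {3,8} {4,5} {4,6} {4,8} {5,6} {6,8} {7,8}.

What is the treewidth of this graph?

A width-2 tree decomposition is:
Bags: B1 = {1, 3, 7}  B2 = {2, 3, 7}  B3 = {3, 7, 8}  B4 = {3, 4, 8}  B5 = {4, 6, 8}  B6 = {4, 5, 6}
Tree: B1–B2, B1–B3, B3–B4, B4–B5, B5–B6
Every bag has size at most 3, so the width is 3 − 1 = 2 and tw(G) ≤ 2. For the lower bound, the 3 vertices {3, 4, 8} are pairwise adjacent, and any tree decomposition puts a clique entirely inside one bag — forcing width ≥ 2. Combining the bounds, tw(G) = 2.

2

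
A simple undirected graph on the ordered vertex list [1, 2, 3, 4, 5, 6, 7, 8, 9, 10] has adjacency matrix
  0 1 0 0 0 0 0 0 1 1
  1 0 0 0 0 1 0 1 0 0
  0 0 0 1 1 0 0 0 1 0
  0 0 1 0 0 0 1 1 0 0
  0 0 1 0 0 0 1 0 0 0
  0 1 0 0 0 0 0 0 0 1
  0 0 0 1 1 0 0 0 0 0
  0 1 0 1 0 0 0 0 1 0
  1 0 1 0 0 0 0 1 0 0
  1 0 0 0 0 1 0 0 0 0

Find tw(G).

2

A width-2 tree decomposition is:
Bags: B1 = {4, 5, 7}  B2 = {3, 4, 5}  B3 = {3, 4, 8}  B4 = {3, 8, 9}  B5 = {2, 8, 9}  B6 = {1, 2, 9}  B7 = {1, 2, 6}  B8 = {1, 6, 10}
Tree: B1–B2, B2–B3, B3–B4, B4–B5, B5–B6, B6–B7, B7–B8
Each bag holds 3 vertices, so the decomposition has width 2, which upper-bounds the treewidth. The edges 7–5–3–4–7 form a cycle, so G is not a tree and its treewidth is at least 2. Combining the bounds, tw(G) = 2.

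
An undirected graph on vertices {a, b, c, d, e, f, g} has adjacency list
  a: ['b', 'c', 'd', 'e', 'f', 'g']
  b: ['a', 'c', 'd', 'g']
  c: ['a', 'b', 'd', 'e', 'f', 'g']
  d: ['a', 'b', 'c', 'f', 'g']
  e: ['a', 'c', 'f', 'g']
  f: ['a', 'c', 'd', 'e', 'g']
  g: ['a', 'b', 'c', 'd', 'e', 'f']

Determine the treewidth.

4

A width-4 tree decomposition is:
Bags: B1 = {a, c, d, f, g}  B2 = {a, b, c, d, g}  B3 = {a, c, e, f, g}
Tree: B1–B2, B1–B3
The largest bag has 5 vertices, giving width 4; this decomposition certifies tw(G) ≤ 4. On the other hand G contains the 5-clique {a, c, d, f, g}. A clique must lie in a single bag of any decomposition, so no decomposition can have width below 4. Combining the bounds, tw(G) = 4.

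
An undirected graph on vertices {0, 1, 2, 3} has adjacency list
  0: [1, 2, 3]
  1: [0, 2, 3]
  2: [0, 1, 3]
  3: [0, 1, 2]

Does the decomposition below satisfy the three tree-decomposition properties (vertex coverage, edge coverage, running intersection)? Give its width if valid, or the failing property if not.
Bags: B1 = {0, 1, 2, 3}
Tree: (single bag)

Yes; width 3.

Every vertex of G appears in some bag (union = {0, 1, 2, 3}); every edge is covered by a bag; and for each vertex v the set of bags containing v is connected in the bag tree. The decomposition is therefore valid. The largest bag has 4 vertices, so the width is 3.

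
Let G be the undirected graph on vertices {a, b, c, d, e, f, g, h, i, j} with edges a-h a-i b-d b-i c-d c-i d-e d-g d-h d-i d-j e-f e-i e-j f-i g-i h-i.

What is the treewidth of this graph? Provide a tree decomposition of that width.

The largest bag has 3 vertices, giving width 2; this decomposition certifies tw(G) ≤ 2. On the other hand G contains the 3-clique {d, e, j}. A clique must lie in a single bag of any decomposition, so no decomposition can have width below 2. Combining the bounds, tw(G) = 2.

Treewidth 2.
One such decomposition:
Bags: B1 = {d, g, i}  B2 = {b, d, i}  B3 = {c, d, i}  B4 = {d, e, i}  B5 = {e, f, i}  B6 = {d, e, j}  B7 = {d, h, i}  B8 = {a, h, i}
Tree: B1–B2, B2–B3, B2–B4, B4–B5, B4–B6, B3–B7, B7–B8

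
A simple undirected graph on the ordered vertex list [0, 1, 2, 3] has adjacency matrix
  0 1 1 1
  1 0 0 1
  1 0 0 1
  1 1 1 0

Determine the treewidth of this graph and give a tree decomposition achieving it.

The largest bag has 3 vertices, giving width 2; this decomposition certifies tw(G) ≤ 2. On the other hand G contains the 3-clique {0, 1, 3}. A clique must lie in a single bag of any decomposition, so no decomposition can have width below 2. Therefore the treewidth is 2.

Treewidth 2.
Bags: B1 = {0, 2, 3}  B2 = {0, 1, 3}
Tree: B1–B2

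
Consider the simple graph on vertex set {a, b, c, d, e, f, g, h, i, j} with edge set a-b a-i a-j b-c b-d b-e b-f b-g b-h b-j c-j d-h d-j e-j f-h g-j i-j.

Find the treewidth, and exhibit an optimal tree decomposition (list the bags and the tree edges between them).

Treewidth 2.
One such decomposition:
Bags: B1 = {b, d, h}  B2 = {b, d, j}  B3 = {b, g, j}  B4 = {a, b, j}  B5 = {a, i, j}  B6 = {b, e, j}  B7 = {b, c, j}  B8 = {b, f, h}
Tree: B1–B2, B2–B3, B2–B4, B4–B5, B4–B6, B6–B7, B1–B8

The largest bag has 3 vertices, giving width 2; this decomposition certifies tw(G) ≤ 2. For the lower bound, the 3 vertices {b, d, j} are pairwise adjacent, and any tree decomposition puts a clique entirely inside one bag — forcing width ≥ 2. The upper and lower bounds meet at 2, so that is the treewidth.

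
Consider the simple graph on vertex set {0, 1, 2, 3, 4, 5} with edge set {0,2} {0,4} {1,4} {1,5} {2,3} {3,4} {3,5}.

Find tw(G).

2

A width-2 tree decomposition is:
Bags: B1 = {0, 2, 3}  B2 = {0, 3, 4}  B3 = {3, 4, 5}  B4 = {1, 4, 5}
Tree: B1–B2, B2–B3, B3–B4
Every bag has size at most 3, so the width is 3 − 1 = 2 and tw(G) ≤ 2. For the lower bound, G contains the cycle 2–0–4–3–2, so G is not a forest; only forests have treewidth ≤ 1, hence tw(G) ≥ 2. Combining the bounds, tw(G) = 2.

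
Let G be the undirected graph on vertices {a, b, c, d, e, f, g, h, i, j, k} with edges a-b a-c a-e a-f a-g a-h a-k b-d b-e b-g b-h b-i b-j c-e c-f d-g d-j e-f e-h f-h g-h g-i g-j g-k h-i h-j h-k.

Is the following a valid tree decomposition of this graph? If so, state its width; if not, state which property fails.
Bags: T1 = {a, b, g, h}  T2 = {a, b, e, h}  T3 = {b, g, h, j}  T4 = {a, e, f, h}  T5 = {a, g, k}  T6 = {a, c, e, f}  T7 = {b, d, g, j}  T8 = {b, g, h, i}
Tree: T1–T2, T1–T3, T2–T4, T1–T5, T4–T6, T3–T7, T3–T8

No — edge (h,k) lies in no bag.

A tree decomposition must satisfy three properties: every vertex lies in some bag; for every edge, both endpoints lie together in some bag; and for every vertex, the bags containing it form a connected subtree. Here edge (h,k) lies in no bag, so the decomposition is invalid.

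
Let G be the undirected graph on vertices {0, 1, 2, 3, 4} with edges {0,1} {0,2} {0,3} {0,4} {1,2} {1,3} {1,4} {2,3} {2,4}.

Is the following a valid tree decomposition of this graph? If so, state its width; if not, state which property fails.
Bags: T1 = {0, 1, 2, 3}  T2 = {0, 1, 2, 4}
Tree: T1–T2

Checking the three conditions: (i) the bags cover all of {0, 1, 2, 3, 4}; (ii) for each edge, some bag contains both endpoints; (iii) the bags containing any fixed vertex form a subtree. All hold, so the decomposition is valid with width 4 − 1 = 3.

Yes; width 3.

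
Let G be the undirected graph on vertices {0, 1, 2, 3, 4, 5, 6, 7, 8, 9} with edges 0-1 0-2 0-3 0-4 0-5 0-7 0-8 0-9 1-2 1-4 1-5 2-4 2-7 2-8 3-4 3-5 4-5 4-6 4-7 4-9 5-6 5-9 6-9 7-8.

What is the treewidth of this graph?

3

A width-3 tree decomposition is:
Bags: B1 = {0, 1, 4, 5}  B2 = {0, 4, 5, 9}  B3 = {0, 1, 2, 4}  B4 = {0, 2, 4, 7}  B5 = {4, 5, 6, 9}  B6 = {0, 3, 4, 5}  B7 = {0, 2, 7, 8}
Tree: B1–B2, B1–B3, B3–B4, B2–B5, B1–B6, B4–B7
Each bag holds 4 vertices, so the decomposition has width 3, which upper-bounds the treewidth. For the lower bound, the 4 vertices {0, 2, 7, 8} are pairwise adjacent, and any tree decomposition puts a clique entirely inside one bag — forcing width ≥ 3. The upper and lower bounds meet at 3, so that is the treewidth.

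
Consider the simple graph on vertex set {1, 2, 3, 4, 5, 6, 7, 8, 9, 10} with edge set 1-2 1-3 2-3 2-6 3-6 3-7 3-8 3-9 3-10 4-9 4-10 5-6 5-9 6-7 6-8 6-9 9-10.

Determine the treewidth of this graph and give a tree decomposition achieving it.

Every bag has size at most 3, so the width is 3 − 1 = 2 and tw(G) ≤ 2. Conversely, {1, 2, 3} is a clique of size 3, and the vertices of any clique must share a bag in every tree decomposition; so some bag has ≥ 3 vertices and tw(G) ≥ 2. The upper and lower bounds meet at 2, so that is the treewidth.

Treewidth 2.
One such decomposition:
Bags: B1 = {3, 6, 9}  B2 = {3, 6, 8}  B3 = {3, 9, 10}  B4 = {2, 3, 6}  B5 = {1, 2, 3}  B6 = {4, 9, 10}  B7 = {3, 6, 7}  B8 = {5, 6, 9}
Tree: B1–B2, B1–B3, B2–B4, B4–B5, B3–B6, B4–B7, B1–B8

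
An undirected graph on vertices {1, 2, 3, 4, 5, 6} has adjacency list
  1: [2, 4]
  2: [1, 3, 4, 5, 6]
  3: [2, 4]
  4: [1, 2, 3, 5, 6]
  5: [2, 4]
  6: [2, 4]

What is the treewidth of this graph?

2

A width-2 tree decomposition is:
Bags: B1 = {1, 2, 4}  B2 = {2, 4, 6}  B3 = {2, 4, 5}  B4 = {2, 3, 4}
Tree: B1–B2, B1–B3, B1–B4
The largest bag has 3 vertices, giving width 2; this decomposition certifies tw(G) ≤ 2. For the lower bound, the 3 vertices {1, 2, 4} are pairwise adjacent, and any tree decomposition puts a clique entirely inside one bag — forcing width ≥ 2. The upper and lower bounds meet at 2, so that is the treewidth.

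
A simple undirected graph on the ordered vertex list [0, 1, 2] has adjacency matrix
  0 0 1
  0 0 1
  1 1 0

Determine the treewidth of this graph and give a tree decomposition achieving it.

Every bag has size at most 2, so the width is 2 − 1 = 1 and tw(G) ≤ 1. Since G has at least one edge (e.g. 2–1), it is not an edgeless graph, so tw(G) ≥ 1. Hence tw(G) = 1 exactly.

Treewidth 1.
Bags: B1 = {1, 2}  B2 = {0, 2}
Tree: B1–B2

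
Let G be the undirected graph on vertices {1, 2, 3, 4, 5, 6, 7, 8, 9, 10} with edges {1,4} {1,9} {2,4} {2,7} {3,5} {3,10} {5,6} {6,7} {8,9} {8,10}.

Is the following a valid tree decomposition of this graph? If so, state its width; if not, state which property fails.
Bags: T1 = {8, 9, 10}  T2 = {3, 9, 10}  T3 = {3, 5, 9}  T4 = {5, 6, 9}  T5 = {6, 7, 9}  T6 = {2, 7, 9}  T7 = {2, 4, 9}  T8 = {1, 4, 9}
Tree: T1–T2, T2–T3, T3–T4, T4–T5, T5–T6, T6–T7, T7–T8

Checking the three conditions: (i) the bags cover all of {1, 2, 3, 4, 5, 6, 7, 8, 9, 10}; (ii) for each edge, some bag contains both endpoints; (iii) the bags containing any fixed vertex form a subtree. All hold, so the decomposition is valid with width 3 − 1 = 2.

Yes; width 2.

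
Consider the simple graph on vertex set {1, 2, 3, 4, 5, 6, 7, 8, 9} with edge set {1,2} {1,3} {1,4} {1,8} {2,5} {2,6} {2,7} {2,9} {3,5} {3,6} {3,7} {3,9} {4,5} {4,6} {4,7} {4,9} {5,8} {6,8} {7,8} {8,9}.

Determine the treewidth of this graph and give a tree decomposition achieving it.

The largest bag has 5 vertices, giving width 4; this decomposition certifies tw(G) ≤ 4. For the lower bound: the 5 vertex sets {3,7}, {2,9}, {6,8}, {4}, {1} are disjoint, each induces a connected subgraph, and every pair is joined by at least one edge of G. Contracting each set to a single vertex therefore yields K_{5} as a minor, and since treewidth is minor-monotone, tw(G) ≥ tw(K_{5}) = 4. Hence tw(G) = 4 exactly.

Treewidth 4.
One optimal decomposition is:
Bags: B1 = {2, 3, 4, 7, 8}  B2 = {2, 3, 4, 8, 9}  B3 = {2, 3, 4, 6, 8}  B4 = {1, 2, 3, 4, 8}  B5 = {2, 3, 4, 5, 8}
Tree: B1–B2, B2–B3, B3–B4, B4–B5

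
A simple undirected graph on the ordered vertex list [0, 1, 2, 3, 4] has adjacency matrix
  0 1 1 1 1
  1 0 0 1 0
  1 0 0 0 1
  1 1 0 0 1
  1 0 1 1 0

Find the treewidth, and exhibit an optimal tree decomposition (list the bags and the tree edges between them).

Treewidth 2.
One optimal decomposition is:
Bags: B1 = {0, 3, 4}  B2 = {0, 1, 3}  B3 = {0, 2, 4}
Tree: B1–B2, B1–B3

Each bag holds 3 vertices, so the decomposition has width 2, which upper-bounds the treewidth. For the lower bound, the 3 vertices {0, 2, 4} are pairwise adjacent, and any tree decomposition puts a clique entirely inside one bag — forcing width ≥ 2. Therefore the treewidth is 2.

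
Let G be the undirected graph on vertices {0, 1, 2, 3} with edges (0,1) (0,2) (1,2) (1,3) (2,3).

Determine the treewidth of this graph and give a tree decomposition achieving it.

Treewidth 2.
One optimal decomposition is:
Bags: B1 = {1, 2, 3}  B2 = {0, 1, 2}
Tree: B1–B2

Every bag has size at most 3, so the width is 3 − 1 = 2 and tw(G) ≤ 2. Conversely, {0, 1, 2} is a clique of size 3, and the vertices of any clique must share a bag in every tree decomposition; so some bag has ≥ 3 vertices and tw(G) ≥ 2. Combining the bounds, tw(G) = 2.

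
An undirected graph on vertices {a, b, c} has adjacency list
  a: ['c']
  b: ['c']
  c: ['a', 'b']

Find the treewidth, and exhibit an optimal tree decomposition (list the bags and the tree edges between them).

Treewidth 1.
One optimal decomposition is:
Bags: B1 = {b, c}  B2 = {a, c}
Tree: B1–B2

Every bag has size at most 2, so the width is 2 − 1 = 1 and tw(G) ≤ 1. Since G has at least one edge (e.g. b–c), it is not an edgeless graph, so tw(G) ≥ 1. The upper and lower bounds meet at 1, so that is the treewidth.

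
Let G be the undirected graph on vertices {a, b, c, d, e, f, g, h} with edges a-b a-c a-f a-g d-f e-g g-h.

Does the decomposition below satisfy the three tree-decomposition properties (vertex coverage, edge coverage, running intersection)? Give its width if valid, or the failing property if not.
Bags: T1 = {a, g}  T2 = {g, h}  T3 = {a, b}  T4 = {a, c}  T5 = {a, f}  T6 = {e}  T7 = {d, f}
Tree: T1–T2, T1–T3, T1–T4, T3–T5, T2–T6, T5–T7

No — edge (g,e) lies in no bag.

A tree decomposition must satisfy three properties: every vertex lies in some bag; for every edge, both endpoints lie together in some bag; and for every vertex, the bags containing it form a connected subtree. Here edge (g,e) lies in no bag, so the decomposition is invalid.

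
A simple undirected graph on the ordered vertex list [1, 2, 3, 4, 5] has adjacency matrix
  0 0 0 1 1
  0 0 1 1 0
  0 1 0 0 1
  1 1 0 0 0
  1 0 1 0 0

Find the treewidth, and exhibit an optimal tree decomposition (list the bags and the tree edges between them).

The largest bag has 3 vertices, giving width 2; this decomposition certifies tw(G) ≤ 2. Since 1–4–2–3–5–1 is a cycle in G, G is not acyclic. Forests are exactly the graphs of treewidth ≤ 1, so tw(G) ≥ 2. Therefore the treewidth is 2.

Treewidth 2.
One optimal decomposition is:
Bags: B1 = {1, 2, 4}  B2 = {1, 2, 3}  B3 = {1, 3, 5}
Tree: B1–B2, B2–B3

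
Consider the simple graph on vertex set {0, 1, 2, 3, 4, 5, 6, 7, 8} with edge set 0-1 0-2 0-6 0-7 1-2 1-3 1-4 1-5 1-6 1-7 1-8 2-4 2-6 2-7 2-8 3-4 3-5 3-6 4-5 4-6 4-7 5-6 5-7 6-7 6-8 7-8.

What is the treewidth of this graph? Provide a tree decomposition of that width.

Treewidth 4.
One optimal decomposition is:
Bags: B1 = {1, 2, 4, 6, 7}  B2 = {0, 1, 2, 6, 7}  B3 = {1, 2, 6, 7, 8}  B4 = {1, 4, 5, 6, 7}  B5 = {1, 3, 4, 5, 6}
Tree: B1–B2, B2–B3, B1–B4, B4–B5

The largest bag has 5 vertices, giving width 4; this decomposition certifies tw(G) ≤ 4. On the other hand G contains the 5-clique {1, 3, 4, 5, 6}. A clique must lie in a single bag of any decomposition, so no decomposition can have width below 4. The upper and lower bounds meet at 4, so that is the treewidth.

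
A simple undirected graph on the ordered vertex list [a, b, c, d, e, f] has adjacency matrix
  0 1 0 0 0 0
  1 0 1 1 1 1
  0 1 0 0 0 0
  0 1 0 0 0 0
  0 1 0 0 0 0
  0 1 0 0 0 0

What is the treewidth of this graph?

1

A width-1 tree decomposition is:
Bags: B1 = {b, d}  B2 = {b, e}  B3 = {b, f}  B4 = {b, c}  B5 = {a, b}
Tree: B1–B2, B2–B3, B3–B4, B3–B5
Each bag holds 2 vertices, so the decomposition has width 1, which upper-bounds the treewidth. Since G has at least one edge (e.g. d–b), it is not an edgeless graph, so tw(G) ≥ 1. The upper and lower bounds meet at 1, so that is the treewidth.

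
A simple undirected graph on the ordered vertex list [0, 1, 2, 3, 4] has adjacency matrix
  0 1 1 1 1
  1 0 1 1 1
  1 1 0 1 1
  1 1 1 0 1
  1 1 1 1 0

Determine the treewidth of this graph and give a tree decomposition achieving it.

With just one bag of size 5, the width is 5 − 1 = 4, so tw(G) ≤ 4. Conversely, {0, 1, 2, 3, 4} is a clique of size 5, and the vertices of any clique must share a bag in every tree decomposition; so some bag has ≥ 5 vertices and tw(G) ≥ 4. Hence tw(G) = 4 exactly.

Treewidth 4.
One optimal decomposition is:
Bags: B1 = {0, 1, 2, 3, 4}
Tree: (single bag)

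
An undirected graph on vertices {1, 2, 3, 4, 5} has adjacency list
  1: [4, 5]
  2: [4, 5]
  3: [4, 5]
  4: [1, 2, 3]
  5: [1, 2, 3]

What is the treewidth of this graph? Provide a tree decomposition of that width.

Treewidth 2.
One optimal decomposition is:
Bags: B1 = {3, 4, 5}  B2 = {2, 4, 5}  B3 = {1, 4, 5}
Tree: B1–B2, B2–B3

Each bag holds 3 vertices, so the decomposition has width 2, which upper-bounds the treewidth. For the lower bound, G contains the cycle 4–3–5–2–4, so G is not a forest; only forests have treewidth ≤ 1, hence tw(G) ≥ 2. Combining the bounds, tw(G) = 2.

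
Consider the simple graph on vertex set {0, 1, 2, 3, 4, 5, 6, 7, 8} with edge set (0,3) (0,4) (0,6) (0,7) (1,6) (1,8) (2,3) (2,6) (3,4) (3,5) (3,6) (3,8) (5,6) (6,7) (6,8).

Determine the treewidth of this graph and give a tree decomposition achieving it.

Every bag has size at most 3, so the width is 3 − 1 = 2 and tw(G) ≤ 2. On the other hand G contains the 3-clique {0, 3, 4}. A clique must lie in a single bag of any decomposition, so no decomposition can have width below 2. Combining the bounds, tw(G) = 2.

Treewidth 2.
Bags: B1 = {0, 3, 6}  B2 = {2, 3, 6}  B3 = {0, 6, 7}  B4 = {3, 6, 8}  B5 = {0, 3, 4}  B6 = {3, 5, 6}  B7 = {1, 6, 8}
Tree: B1–B2, B1–B3, B1–B4, B1–B5, B2–B6, B4–B7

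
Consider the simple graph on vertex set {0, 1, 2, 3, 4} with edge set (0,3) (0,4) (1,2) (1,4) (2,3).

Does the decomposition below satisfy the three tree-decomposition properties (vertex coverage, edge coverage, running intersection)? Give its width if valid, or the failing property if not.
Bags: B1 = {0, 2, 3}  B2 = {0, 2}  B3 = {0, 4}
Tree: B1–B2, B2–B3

No — vertex 1 appears in no bag.

A tree decomposition must satisfy three properties: every vertex lies in some bag; for every edge, both endpoints lie together in some bag; and for every vertex, the bags containing it form a connected subtree. Here vertex 1 appears in no bag, so the decomposition is invalid.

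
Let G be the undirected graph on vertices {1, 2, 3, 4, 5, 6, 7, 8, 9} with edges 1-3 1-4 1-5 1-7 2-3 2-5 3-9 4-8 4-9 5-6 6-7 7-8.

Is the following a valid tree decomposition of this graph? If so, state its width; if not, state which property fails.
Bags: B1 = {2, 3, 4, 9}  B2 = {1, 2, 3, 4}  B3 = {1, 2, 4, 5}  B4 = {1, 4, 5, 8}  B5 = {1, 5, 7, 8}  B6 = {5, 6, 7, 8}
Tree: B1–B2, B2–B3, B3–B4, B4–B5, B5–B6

Vertex coverage: the bags together contain {1, 2, 3, 4, 5, 6, 7, 8, 9}, the full vertex set. Edge coverage: each edge of G has both endpoints in at least one bag. Running intersection: for every vertex, the bags containing it form a connected subtree. All three properties hold, so this is a valid tree decomposition of width max|bag| − 1 = 3, and hence tw(G) ≤ 3.

Yes; width 3.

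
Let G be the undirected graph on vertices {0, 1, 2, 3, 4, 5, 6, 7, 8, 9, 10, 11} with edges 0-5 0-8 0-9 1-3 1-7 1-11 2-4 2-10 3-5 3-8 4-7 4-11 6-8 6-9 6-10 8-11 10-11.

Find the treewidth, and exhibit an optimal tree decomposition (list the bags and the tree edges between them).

Each bag holds 4 vertices, so the decomposition has width 3, which upper-bounds the treewidth. For the lower bound: the 4 vertex sets {0,5,9}, {6}, {8}, {1,3,10,11} are disjoint, each induces a connected subgraph, and every pair is joined by at least one edge of G. Contracting each set to a single vertex therefore yields K_{4} as a minor, and since treewidth is minor-monotone, tw(G) ≥ tw(K_{4}) = 3. The upper and lower bounds meet at 3, so that is the treewidth.

Treewidth 3.
One optimal decomposition is:
Bags: B1 = {0, 5, 6, 9}  B2 = {0, 5, 6, 8}  B3 = {3, 5, 6, 8}  B4 = {3, 6, 8, 10}  B5 = {3, 8, 10, 11}  B6 = {1, 3, 10, 11}  B7 = {1, 2, 10, 11}  B8 = {1, 2, 4, 11}  B9 = {1, 2, 4, 7}
Tree: B1–B2, B2–B3, B3–B4, B4–B5, B5–B6, B6–B7, B7–B8, B8–B9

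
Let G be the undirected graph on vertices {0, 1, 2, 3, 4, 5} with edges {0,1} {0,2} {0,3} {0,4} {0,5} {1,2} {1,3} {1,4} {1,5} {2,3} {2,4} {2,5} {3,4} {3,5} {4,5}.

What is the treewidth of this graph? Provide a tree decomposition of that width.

Treewidth 5.
Bags: B1 = {0, 1, 2, 3, 4, 5}
Tree: (single bag)

With just one bag of size 6, the width is 6 − 1 = 5, so tw(G) ≤ 5. On the other hand G contains the 6-clique {0, 1, 2, 3, 4, 5}. A clique must lie in a single bag of any decomposition, so no decomposition can have width below 5. Combining the bounds, tw(G) = 5.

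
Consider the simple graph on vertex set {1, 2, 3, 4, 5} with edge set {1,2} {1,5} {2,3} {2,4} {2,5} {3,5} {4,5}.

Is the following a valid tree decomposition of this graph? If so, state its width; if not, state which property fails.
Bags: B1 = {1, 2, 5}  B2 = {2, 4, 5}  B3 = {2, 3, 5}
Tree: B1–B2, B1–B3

Vertex coverage: the bags together contain {1, 2, 3, 4, 5}, the full vertex set. Edge coverage: each edge of G has both endpoints in at least one bag. Running intersection: for every vertex, the bags containing it form a connected subtree. All three properties hold, so this is a valid tree decomposition of width max|bag| − 1 = 2, and hence tw(G) ≤ 2.

Yes; width 2.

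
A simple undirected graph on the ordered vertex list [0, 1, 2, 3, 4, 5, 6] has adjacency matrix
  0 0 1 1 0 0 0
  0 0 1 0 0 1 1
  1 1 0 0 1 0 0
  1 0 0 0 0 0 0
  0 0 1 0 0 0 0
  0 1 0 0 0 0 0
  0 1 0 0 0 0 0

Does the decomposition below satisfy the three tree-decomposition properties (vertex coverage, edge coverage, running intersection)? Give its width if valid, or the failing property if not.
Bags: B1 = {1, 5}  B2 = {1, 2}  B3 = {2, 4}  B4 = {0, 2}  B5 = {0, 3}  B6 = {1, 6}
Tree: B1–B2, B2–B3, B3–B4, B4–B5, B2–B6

Vertex coverage: the bags together contain {0, 1, 2, 3, 4, 5, 6}, the full vertex set. Edge coverage: each edge of G has both endpoints in at least one bag. Running intersection: for every vertex, the bags containing it form a connected subtree. All three properties hold, so this is a valid tree decomposition of width max|bag| − 1 = 1, and hence tw(G) ≤ 1.

Yes; width 1.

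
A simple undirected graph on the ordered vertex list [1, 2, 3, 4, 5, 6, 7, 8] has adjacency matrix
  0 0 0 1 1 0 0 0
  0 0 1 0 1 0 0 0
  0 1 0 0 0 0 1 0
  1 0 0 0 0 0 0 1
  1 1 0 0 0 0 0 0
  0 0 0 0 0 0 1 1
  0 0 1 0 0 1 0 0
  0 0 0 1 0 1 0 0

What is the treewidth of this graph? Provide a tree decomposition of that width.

Treewidth 2.
Bags: B1 = {2, 3, 7}  B2 = {2, 5, 7}  B3 = {1, 5, 7}  B4 = {1, 4, 7}  B5 = {4, 7, 8}  B6 = {6, 7, 8}
Tree: B1–B2, B2–B3, B3–B4, B4–B5, B5–B6

Every bag has size at most 3, so the width is 3 − 1 = 2 and tw(G) ≤ 2. The edges 7–3–2–5–1–4–8–6–7 form a cycle, so G is not a tree and its treewidth is at least 2. Combining the bounds, tw(G) = 2.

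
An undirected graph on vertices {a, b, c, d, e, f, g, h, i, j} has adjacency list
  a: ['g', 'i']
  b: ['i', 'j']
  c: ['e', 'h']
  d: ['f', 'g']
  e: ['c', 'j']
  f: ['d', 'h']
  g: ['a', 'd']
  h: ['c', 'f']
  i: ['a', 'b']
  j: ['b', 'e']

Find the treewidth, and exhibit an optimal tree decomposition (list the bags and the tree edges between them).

Treewidth 2.
Bags: B1 = {a, g, i}  B2 = {b, g, i}  B3 = {b, g, j}  B4 = {e, g, j}  B5 = {c, e, g}  B6 = {c, g, h}  B7 = {f, g, h}  B8 = {d, f, g}
Tree: B1–B2, B2–B3, B3–B4, B4–B5, B5–B6, B6–B7, B7–B8

The largest bag has 3 vertices, giving width 2; this decomposition certifies tw(G) ≤ 2. Since g–a–i–b–j–e–c–h–f–d–g is a cycle in G, G is not acyclic. Forests are exactly the graphs of treewidth ≤ 1, so tw(G) ≥ 2. Hence tw(G) = 2 exactly.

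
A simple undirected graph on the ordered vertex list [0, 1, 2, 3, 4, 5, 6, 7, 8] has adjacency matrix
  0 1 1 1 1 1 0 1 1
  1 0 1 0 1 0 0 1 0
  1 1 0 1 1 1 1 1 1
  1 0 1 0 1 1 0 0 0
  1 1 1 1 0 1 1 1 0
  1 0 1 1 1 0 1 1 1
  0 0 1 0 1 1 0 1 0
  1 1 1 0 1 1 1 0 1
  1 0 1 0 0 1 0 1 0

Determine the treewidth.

A width-4 tree decomposition is:
Bags: B1 = {0, 2, 4, 5, 7}  B2 = {0, 2, 3, 4, 5}  B3 = {0, 2, 5, 7, 8}  B4 = {2, 4, 5, 6, 7}  B5 = {0, 1, 2, 4, 7}
Tree: B1–B2, B1–B3, B1–B4, B1–B5
Each bag holds 5 vertices, so the decomposition has width 4, which upper-bounds the treewidth. Conversely, {0, 2, 5, 7, 8} is a clique of size 5, and the vertices of any clique must share a bag in every tree decomposition; so some bag has ≥ 5 vertices and tw(G) ≥ 4. Hence tw(G) = 4 exactly.

4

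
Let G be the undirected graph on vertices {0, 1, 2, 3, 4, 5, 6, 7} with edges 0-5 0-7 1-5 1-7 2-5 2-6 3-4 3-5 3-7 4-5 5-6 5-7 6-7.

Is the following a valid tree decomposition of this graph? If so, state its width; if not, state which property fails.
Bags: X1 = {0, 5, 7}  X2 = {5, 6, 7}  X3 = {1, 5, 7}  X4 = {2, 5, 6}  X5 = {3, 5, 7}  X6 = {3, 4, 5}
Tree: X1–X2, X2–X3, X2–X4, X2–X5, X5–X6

Yes; width 2.

Vertex coverage: the bags together contain {0, 1, 2, 3, 4, 5, 6, 7}, the full vertex set. Edge coverage: each edge of G has both endpoints in at least one bag. Running intersection: for every vertex, the bags containing it form a connected subtree. All three properties hold, so this is a valid tree decomposition of width max|bag| − 1 = 2, and hence tw(G) ≤ 2.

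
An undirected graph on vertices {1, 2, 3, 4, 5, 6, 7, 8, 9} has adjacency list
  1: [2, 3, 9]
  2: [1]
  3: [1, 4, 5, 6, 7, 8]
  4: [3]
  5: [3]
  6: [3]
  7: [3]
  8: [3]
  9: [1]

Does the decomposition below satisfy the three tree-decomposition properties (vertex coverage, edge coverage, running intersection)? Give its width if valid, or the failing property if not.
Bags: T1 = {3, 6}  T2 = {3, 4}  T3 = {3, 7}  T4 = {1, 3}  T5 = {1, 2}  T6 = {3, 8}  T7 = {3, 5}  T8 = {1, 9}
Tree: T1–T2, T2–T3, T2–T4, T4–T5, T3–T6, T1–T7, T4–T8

Yes; width 1.

Vertex coverage: the bags together contain {1, 2, 3, 4, 5, 6, 7, 8, 9}, the full vertex set. Edge coverage: each edge of G has both endpoints in at least one bag. Running intersection: for every vertex, the bags containing it form a connected subtree. All three properties hold, so this is a valid tree decomposition of width max|bag| − 1 = 1, and hence tw(G) ≤ 1.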